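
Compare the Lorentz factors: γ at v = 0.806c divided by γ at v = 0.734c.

γ₁ = 1/√(1 - 0.806²) = 1.689
γ₂ = 1/√(1 - 0.734²) = 1.472
γ₁/γ₂ = 1.689/1.472 = 1.147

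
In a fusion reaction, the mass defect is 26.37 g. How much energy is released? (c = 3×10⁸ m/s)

Convert mass defect: Δm = 26.37 g = 0.02637 kg
E = Δm·c² = 0.02637 × (3×10⁸)²
= 0.02637 × 9×10¹⁶ = 2.373×10¹⁵ J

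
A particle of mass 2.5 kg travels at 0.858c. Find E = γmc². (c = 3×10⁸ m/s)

γ = 1/√(1 - 0.858²) = 1.94685
mc² = 2.5 × (3×10⁸)² = 2.250×10¹⁷ J
E = γmc² = 1.94685 × 2.250×10¹⁷ = 4.380×10¹⁷ J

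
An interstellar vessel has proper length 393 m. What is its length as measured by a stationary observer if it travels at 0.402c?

Proper length L₀ = 393 m
γ = 1/√(1 - 0.402²) = 1.09213
L = L₀/γ = 393/1.09213 = 359.8 m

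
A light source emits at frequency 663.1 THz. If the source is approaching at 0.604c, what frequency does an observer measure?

β = v/c = 0.604
(1+β)/(1-β) = 1.604/0.396 = 4.051
Doppler factor = √(4.051) = 2.013
f_obs = 663.1 × 2.013 = 1335 THz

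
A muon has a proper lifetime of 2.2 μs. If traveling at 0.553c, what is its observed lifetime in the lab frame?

Proper lifetime τ₀ = 2.2 μs
γ = 1/√(1 - 0.553²) = 1.200
τ = γτ₀ = 1.200 × 2.2 μs = 2.640 μs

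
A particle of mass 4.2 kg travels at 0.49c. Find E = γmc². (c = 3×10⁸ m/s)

γ = 1/√(1 - 0.49²) = 1.147
mc² = 4.2 × (3×10⁸)² = 3.780×10¹⁷ J
E = γmc² = 1.147 × 3.780×10¹⁷ = 4.336×10¹⁷ J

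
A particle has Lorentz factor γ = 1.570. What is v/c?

From γ = 1/√(1 - v²/c²):
1/γ² = 1/1.570² = 0.4057
v²/c² = 1 - 0.4057 = 0.5943
v/c = √(0.5943) = 0.7709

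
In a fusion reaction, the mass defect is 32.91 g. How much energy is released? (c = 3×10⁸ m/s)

Convert mass defect: Δm = 32.91 g = 0.03291 kg
E = Δm·c² = 0.03291 × (3×10⁸)²
= 0.03291 × 9×10¹⁶ = 2.962×10¹⁵ J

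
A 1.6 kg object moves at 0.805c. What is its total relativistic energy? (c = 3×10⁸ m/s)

γ = 1/√(1 - 0.805²) = 1.6856
mc² = 1.6 × (3×10⁸)² = 1.440×10¹⁷ J
E = γmc² = 1.6856 × 1.440×10¹⁷ = 2.427×10¹⁷ J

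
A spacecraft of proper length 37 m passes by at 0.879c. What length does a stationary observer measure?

Proper length L₀ = 37 m
γ = 1/√(1 - 0.879²) = 2.097
L = L₀/γ = 37/2.097 = 17.64 m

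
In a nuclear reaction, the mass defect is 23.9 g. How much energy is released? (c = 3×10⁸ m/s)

Convert mass defect: Δm = 23.9 g = 0.0239 kg
E = Δm·c² = 0.0239 × (3×10⁸)²
= 0.0239 × 9×10¹⁶ = 2.151×10¹⁵ J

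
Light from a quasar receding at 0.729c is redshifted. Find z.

β = 0.729
(1+β)/(1-β) = 1.729/0.271 = 6.380
√(6.380) = 2.526
z = 2.526 - 1 = 1.526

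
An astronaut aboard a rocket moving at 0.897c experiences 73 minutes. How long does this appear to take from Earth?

Proper time Δt₀ = 73 minutes
γ = 1/√(1 - 0.897²) = 2.262
Δt = γΔt₀ = 2.262 × 73 = 165.1 minutes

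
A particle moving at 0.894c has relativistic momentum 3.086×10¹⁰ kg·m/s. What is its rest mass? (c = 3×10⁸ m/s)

γ = 1/√(1 - 0.894²) = 2.2318
v = 0.894 × 3×10⁸ = 2.682×10⁸ m/s
m = p/(γv) = 3.086×10¹⁰/(2.2318 × 2.682×10⁸) = 51.56 kg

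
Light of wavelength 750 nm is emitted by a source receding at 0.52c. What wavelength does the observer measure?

β = 0.52
Wavelength Doppler factor = √(1.52/0.48) = √(3.167) = 1.780
λ_obs = 750 × 1.780 = 1335 nm (redshift)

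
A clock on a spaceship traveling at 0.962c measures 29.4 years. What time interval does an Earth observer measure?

Proper time Δt₀ = 29.4 years
γ = 1/√(1 - 0.962²) = 3.662
Δt = γΔt₀ = 3.662 × 29.4 = 107.7 years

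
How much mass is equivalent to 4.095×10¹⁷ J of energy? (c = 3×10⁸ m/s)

From E = mc², we get m = E/c²
c² = (3×10⁸)² = 9×10¹⁶ m²/s²
m = 4.095×10¹⁷ / 9×10¹⁶ = 4.550 kg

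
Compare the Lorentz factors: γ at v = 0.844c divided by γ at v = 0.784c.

γ₁ = 1/√(1 - 0.844²) = 1.864
γ₂ = 1/√(1 - 0.784²) = 1.611
γ₁/γ₂ = 1.864/1.611 = 1.157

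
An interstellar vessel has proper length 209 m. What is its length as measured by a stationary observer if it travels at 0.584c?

Proper length L₀ = 209 m
γ = 1/√(1 - 0.584²) = 1.2319
L = L₀/γ = 209/1.2319 = 169.7 m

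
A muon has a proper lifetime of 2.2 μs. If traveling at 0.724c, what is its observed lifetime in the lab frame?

Proper lifetime τ₀ = 2.2 μs
γ = 1/√(1 - 0.724²) = 1.4497
τ = γτ₀ = 1.4497 × 2.2 μs = 3.189 μs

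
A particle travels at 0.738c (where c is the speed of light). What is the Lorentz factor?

v/c = 0.738, so (v/c)² = 0.544644
1 - (v/c)² = 0.455356
γ = 1/√(0.455356) = 1.482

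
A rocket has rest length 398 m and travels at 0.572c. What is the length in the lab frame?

Proper length L₀ = 398 m
γ = 1/√(1 - 0.572²) = 1.219
L = L₀/γ = 398/1.219 = 326.5 m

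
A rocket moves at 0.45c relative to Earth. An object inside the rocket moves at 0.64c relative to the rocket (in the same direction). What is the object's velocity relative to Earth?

u = (u' + v)/(1 + u'v/c²)
Numerator: 0.64 + 0.45 = 1.09
Denominator: 1 + 0.288 = 1.288
u = 1.09/1.288 = 0.8463c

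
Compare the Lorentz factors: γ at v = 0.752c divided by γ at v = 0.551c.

γ₁ = 1/√(1 - 0.752²) = 1.517
γ₂ = 1/√(1 - 0.551²) = 1.198
γ₁/γ₂ = 1.517/1.198 = 1.266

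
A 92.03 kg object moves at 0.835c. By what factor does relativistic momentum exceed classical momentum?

p_rel = γmv, p_class = mv
Ratio = γ = 1/√(1 - 0.835²) = 1.817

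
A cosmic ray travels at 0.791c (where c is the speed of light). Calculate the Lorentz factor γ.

v/c = 0.791, so (v/c)² = 0.625681
1 - (v/c)² = 0.374319
γ = 1/√(0.374319) = 1.634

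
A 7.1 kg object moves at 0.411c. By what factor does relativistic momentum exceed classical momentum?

p_rel = γmv, p_class = mv
Ratio = γ = 1/√(1 - 0.411²) = 1.097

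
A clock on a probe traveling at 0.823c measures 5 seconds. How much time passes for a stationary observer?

Proper time Δt₀ = 5 seconds
γ = 1/√(1 - 0.823²) = 1.7604
Δt = γΔt₀ = 1.7604 × 5 = 8.802 seconds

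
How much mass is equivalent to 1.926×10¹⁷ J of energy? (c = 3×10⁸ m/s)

From E = mc², we get m = E/c²
c² = (3×10⁸)² = 9×10¹⁶ m²/s²
m = 1.926×10¹⁷ / 9×10¹⁶ = 2.140 kg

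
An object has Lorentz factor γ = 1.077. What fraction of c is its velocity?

From γ = 1/√(1 - v²/c²):
1/γ² = 1/1.077² = 0.8621
v²/c² = 1 - 0.8621 = 0.1379
v/c = √(0.1379) = 0.3713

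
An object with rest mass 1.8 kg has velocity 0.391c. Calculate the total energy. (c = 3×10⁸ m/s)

γ = 1/√(1 - 0.391²) = 1.0865
mc² = 1.8 × (3×10⁸)² = 1.620×10¹⁷ J
E = γmc² = 1.0865 × 1.620×10¹⁷ = 1.760×10¹⁷ J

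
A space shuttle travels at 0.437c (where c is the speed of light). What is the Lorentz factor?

v/c = 0.437, so (v/c)² = 0.190969
1 - (v/c)² = 0.809031
γ = 1/√(0.809031) = 1.112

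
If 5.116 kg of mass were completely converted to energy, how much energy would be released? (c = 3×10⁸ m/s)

Using E = mc²:
c² = (3×10⁸)² = 9×10¹⁶ m²/s²
E = 5.116 × 9×10¹⁶ = 4.604×10¹⁷ J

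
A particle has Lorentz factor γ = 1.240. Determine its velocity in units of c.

From γ = 1/√(1 - v²/c²):
1/γ² = 1/1.240² = 0.6504
v²/c² = 1 - 0.6504 = 0.3496
v/c = √(0.3496) = 0.5913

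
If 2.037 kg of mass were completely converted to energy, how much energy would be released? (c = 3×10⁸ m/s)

Using E = mc²:
c² = (3×10⁸)² = 9×10¹⁶ m²/s²
E = 2.037 × 9×10¹⁶ = 1.833×10¹⁷ J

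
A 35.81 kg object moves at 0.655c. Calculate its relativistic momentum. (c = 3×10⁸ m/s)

γ = 1/√(1 - 0.655²) = 1.3234
v = 0.655 × 3×10⁸ = 1.965×10⁸ m/s
p = γmv = 1.3234 × 35.81 × 1.965×10⁸ = 9.312×10⁹ kg·m/s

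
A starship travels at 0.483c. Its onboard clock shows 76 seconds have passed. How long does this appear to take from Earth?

Proper time Δt₀ = 76 seconds
γ = 1/√(1 - 0.483²) = 1.14205
Δt = γΔt₀ = 1.14205 × 76 = 86.80 seconds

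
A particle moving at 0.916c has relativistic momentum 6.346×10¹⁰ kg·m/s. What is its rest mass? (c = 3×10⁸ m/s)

γ = 1/√(1 - 0.916²) = 2.4927
v = 0.916 × 3×10⁸ = 2.748×10⁸ m/s
m = p/(γv) = 6.346×10¹⁰/(2.4927 × 2.748×10⁸) = 92.64 kg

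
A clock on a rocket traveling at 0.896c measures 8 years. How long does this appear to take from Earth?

Proper time Δt₀ = 8 years
γ = 1/√(1 - 0.896²) = 2.252
Δt = γΔt₀ = 2.252 × 8 = 18.02 years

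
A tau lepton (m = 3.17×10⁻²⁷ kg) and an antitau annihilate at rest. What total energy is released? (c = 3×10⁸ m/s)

Both particles have the same rest mass, so total mass = 2m
E = 2m·c² = 2 × 3.17×10⁻²⁷ × (3×10⁸)²
= 2 × 3.17×10⁻²⁷ × 9×10¹⁶
= 5.706×10⁻¹⁰ J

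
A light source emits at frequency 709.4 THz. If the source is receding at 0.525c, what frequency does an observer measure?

β = v/c = 0.525
(1-β)/(1+β) = 0.475/1.525 = 0.3115
Doppler factor = √(0.3115) = 0.5581
f_obs = 709.4 × 0.5581 = 395.9 THz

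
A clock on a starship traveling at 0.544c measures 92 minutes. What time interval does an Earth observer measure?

Proper time Δt₀ = 92 minutes
γ = 1/√(1 - 0.544²) = 1.1918
Δt = γΔt₀ = 1.1918 × 92 = 109.6 minutes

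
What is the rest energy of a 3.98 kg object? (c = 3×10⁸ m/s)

c² = (3×10⁸)² = 9.000×10¹⁶ m²/s²
E₀ = mc² = 3.98 × 9.000×10¹⁶ = 3.582×10¹⁷ J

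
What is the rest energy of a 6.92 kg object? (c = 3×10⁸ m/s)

c² = (3×10⁸)² = 9.000×10¹⁶ m²/s²
E₀ = mc² = 6.92 × 9.000×10¹⁶ = 6.228×10¹⁷ J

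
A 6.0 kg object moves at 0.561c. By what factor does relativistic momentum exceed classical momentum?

p_rel = γmv, p_class = mv
Ratio = γ = 1/√(1 - 0.561²) = 1.208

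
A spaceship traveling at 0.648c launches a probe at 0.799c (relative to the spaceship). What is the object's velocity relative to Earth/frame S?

u = (u' + v)/(1 + u'v/c²)
Numerator: 0.799 + 0.648 = 1.447
Denominator: 1 + 0.517752 = 1.517752
u = 1.447/1.517752 = 0.9534c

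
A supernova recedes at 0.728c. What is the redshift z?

β = 0.728
(1+β)/(1-β) = 1.728/0.272 = 6.353
√(6.353) = 2.521
z = 2.521 - 1 = 1.521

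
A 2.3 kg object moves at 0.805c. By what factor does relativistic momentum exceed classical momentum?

p_rel = γmv, p_class = mv
Ratio = γ = 1/√(1 - 0.805²) = 1.686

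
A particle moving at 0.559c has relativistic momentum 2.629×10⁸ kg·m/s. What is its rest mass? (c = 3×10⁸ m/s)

γ = 1/√(1 - 0.559²) = 1.206
v = 0.559 × 3×10⁸ = 1.677×10⁸ m/s
m = p/(γv) = 2.629×10⁸/(1.206 × 1.677×10⁸) = 1.300 kg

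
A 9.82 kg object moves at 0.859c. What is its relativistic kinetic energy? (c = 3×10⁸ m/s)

γ = 1/√(1 - 0.859²) = 1.95322
γ - 1 = 0.95322
KE = (γ-1)mc² = 0.95322 × 9.82 × (3×10⁸)² = 8.425×10¹⁷ J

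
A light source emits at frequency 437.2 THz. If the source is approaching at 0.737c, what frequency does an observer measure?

β = v/c = 0.737
(1+β)/(1-β) = 1.737/0.263 = 6.605
Doppler factor = √(6.605) = 2.570
f_obs = 437.2 × 2.570 = 1124 THz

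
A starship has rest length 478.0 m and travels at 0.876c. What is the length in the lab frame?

Proper length L₀ = 478.0 m
γ = 1/√(1 - 0.876²) = 2.0734
L = L₀/γ = 478.0/2.0734 = 230.5 m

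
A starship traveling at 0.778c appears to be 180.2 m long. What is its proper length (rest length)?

Contracted length L = 180.2 m
γ = 1/√(1 - 0.778²) = 1.5917
L₀ = γL = 1.5917 × 180.2 = 286.8 m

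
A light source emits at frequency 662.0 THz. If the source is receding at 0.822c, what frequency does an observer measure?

β = v/c = 0.822
(1-β)/(1+β) = 0.178/1.822 = 0.09769
Doppler factor = √(0.09769) = 0.3126
f_obs = 662.0 × 0.3126 = 206.9 THz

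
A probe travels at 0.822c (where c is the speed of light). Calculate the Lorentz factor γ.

v/c = 0.822, so (v/c)² = 0.675684
1 - (v/c)² = 0.324316
γ = 1/√(0.324316) = 1.756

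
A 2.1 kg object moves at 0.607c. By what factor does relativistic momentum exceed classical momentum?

p_rel = γmv, p_class = mv
Ratio = γ = 1/√(1 - 0.607²) = 1.258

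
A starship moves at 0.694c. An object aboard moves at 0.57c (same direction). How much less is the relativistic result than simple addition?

Classical: u' + v = 0.57 + 0.694 = 1.264c
Relativistic: u = (0.57 + 0.694)/(1 + 0.39558) = 1.264/1.39558 = 0.9057c
Difference: 1.264 - 0.9057 = 0.3583c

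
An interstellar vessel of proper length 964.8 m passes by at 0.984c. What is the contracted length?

Proper length L₀ = 964.8 m
γ = 1/√(1 - 0.984²) = 5.613
L = L₀/γ = 964.8/5.613 = 171.9 m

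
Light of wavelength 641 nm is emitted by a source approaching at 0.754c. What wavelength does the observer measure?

β = 0.754
Wavelength Doppler factor = √(0.246/1.754) = √(0.14025) = 0.3745
λ_obs = 641 × 0.3745 = 240.1 nm (blueshift)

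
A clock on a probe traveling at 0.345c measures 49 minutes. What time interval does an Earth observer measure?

Proper time Δt₀ = 49 minutes
γ = 1/√(1 - 0.345²) = 1.06541
Δt = γΔt₀ = 1.06541 × 49 = 52.21 minutes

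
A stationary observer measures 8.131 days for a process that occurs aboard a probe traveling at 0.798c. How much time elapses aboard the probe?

Dilated time Δt = 8.131 days
γ = 1/√(1 - 0.798²) = 1.6593
Δt₀ = Δt/γ = 8.131/1.6593 = 4.900 days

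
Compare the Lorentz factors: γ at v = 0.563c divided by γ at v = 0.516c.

γ₁ = 1/√(1 - 0.563²) = 1.2100
γ₂ = 1/√(1 - 0.516²) = 1.1674
γ₁/γ₂ = 1.2100/1.1674 = 1.036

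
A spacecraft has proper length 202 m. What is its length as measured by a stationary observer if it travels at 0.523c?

Proper length L₀ = 202 m
γ = 1/√(1 - 0.523²) = 1.173
L = L₀/γ = 202/1.173 = 172.2 m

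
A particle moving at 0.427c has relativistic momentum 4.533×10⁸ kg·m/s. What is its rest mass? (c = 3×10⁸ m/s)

γ = 1/√(1 - 0.427²) = 1.1059
v = 0.427 × 3×10⁸ = 1.281×10⁸ m/s
m = p/(γv) = 4.533×10⁸/(1.1059 × 1.281×10⁸) = 3.200 kg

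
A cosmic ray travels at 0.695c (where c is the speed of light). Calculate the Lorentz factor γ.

v/c = 0.695, so (v/c)² = 0.483025
1 - (v/c)² = 0.516975
γ = 1/√(0.516975) = 1.391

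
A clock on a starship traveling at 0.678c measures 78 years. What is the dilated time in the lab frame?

Proper time Δt₀ = 78 years
γ = 1/√(1 - 0.678²) = 1.360
Δt = γΔt₀ = 1.360 × 78 = 106.1 years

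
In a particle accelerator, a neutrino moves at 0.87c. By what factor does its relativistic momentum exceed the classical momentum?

p_rel = γmv, p_class = mv
Ratio = γ = 1/√(1 - 0.87²)
= 1/√(0.2431) = 2.028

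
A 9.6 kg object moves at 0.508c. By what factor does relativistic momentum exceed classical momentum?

p_rel = γmv, p_class = mv
Ratio = γ = 1/√(1 - 0.508²) = 1.161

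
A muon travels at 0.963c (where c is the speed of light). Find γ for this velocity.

v/c = 0.963, so (v/c)² = 0.927369
1 - (v/c)² = 0.072631
γ = 1/√(0.072631) = 3.711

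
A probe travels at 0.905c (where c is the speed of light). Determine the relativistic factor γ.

v/c = 0.905, so (v/c)² = 0.819025
1 - (v/c)² = 0.180975
γ = 1/√(0.180975) = 2.351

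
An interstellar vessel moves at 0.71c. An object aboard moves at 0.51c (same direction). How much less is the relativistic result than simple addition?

Classical: u' + v = 0.51 + 0.71 = 1.22c
Relativistic: u = (0.51 + 0.71)/(1 + 0.3621) = 1.22/1.3621 = 0.8957c
Difference: 1.22 - 0.8957 = 0.3243c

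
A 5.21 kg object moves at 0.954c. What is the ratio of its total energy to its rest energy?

E = γmc², E₀ = mc²
E/E₀ = γ = 1/√(1 - 0.954²) = 3.335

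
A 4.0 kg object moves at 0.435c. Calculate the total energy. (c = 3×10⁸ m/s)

γ = 1/√(1 - 0.435²) = 1.1106
mc² = 4.0 × (3×10⁸)² = 3.600×10¹⁷ J
E = γmc² = 1.1106 × 3.600×10¹⁷ = 3.998×10¹⁷ J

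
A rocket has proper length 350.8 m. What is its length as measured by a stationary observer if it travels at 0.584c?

Proper length L₀ = 350.8 m
γ = 1/√(1 - 0.584²) = 1.2319
L = L₀/γ = 350.8/1.2319 = 284.8 m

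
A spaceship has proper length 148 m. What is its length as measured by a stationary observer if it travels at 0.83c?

Proper length L₀ = 148 m
γ = 1/√(1 - 0.83²) = 1.7929
L = L₀/γ = 148/1.7929 = 82.55 m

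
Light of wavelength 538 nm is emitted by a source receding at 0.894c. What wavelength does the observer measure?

β = 0.894
Wavelength Doppler factor = √(1.894/0.106) = √(17.87) = 4.227
λ_obs = 538 × 4.227 = 2274 nm (redshift)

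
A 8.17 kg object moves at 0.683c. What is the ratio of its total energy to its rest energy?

E = γmc², E₀ = mc²
E/E₀ = γ = 1/√(1 - 0.683²) = 1.369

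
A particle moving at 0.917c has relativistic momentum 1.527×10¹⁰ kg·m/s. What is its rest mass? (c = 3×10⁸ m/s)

γ = 1/√(1 - 0.917²) = 2.507
v = 0.917 × 3×10⁸ = 2.751×10⁸ m/s
m = p/(γv) = 1.527×10¹⁰/(2.507 × 2.751×10⁸) = 22.14 kg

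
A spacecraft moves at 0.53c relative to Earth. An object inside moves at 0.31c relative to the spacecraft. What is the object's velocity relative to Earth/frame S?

u = (u' + v)/(1 + u'v/c²)
Numerator: 0.31 + 0.53 = 0.84
Denominator: 1 + 0.1643 = 1.1643
u = 0.84/1.1643 = 0.7215c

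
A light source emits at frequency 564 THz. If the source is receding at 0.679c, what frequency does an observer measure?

β = v/c = 0.679
(1-β)/(1+β) = 0.321/1.679 = 0.191185
Doppler factor = √(0.191185) = 0.4372
f_obs = 564 × 0.4372 = 246.6 THz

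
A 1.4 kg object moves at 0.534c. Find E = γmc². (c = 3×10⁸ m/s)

γ = 1/√(1 - 0.534²) = 1.1828
mc² = 1.4 × (3×10⁸)² = 1.260×10¹⁷ J
E = γmc² = 1.1828 × 1.260×10¹⁷ = 1.490×10¹⁷ J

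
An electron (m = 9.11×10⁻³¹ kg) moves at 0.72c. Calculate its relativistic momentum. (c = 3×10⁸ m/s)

γ = 1/√(1 - 0.72²) = 1.440976
v = 0.72 × 3×10⁸ = 2.160×10⁸ m/s
p = γmv = 1.440976 × 9.11×10⁻³¹ × 2.160×10⁸ = 2.835×10⁻²² kg·m/s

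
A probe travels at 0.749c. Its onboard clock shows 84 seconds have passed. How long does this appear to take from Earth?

Proper time Δt₀ = 84 seconds
γ = 1/√(1 - 0.749²) = 1.509
Δt = γΔt₀ = 1.509 × 84 = 126.8 seconds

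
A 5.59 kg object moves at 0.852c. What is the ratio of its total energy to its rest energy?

E = γmc², E₀ = mc²
E/E₀ = γ = 1/√(1 - 0.852²) = 1.910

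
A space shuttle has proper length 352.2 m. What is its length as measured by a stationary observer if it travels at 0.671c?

Proper length L₀ = 352.2 m
γ = 1/√(1 - 0.671²) = 1.349
L = L₀/γ = 352.2/1.349 = 261.1 m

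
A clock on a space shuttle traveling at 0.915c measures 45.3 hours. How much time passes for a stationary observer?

Proper time Δt₀ = 45.3 hours
γ = 1/√(1 - 0.915²) = 2.479
Δt = γΔt₀ = 2.479 × 45.3 = 112.3 hours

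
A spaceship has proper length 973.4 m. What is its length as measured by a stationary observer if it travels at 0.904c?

Proper length L₀ = 973.4 m
γ = 1/√(1 - 0.904²) = 2.339
L = L₀/γ = 973.4/2.339 = 416.2 m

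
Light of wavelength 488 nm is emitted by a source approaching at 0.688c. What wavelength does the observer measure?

β = 0.688
Wavelength Doppler factor = √(0.312/1.688) = √(0.1848) = 0.4299
λ_obs = 488 × 0.4299 = 209.8 nm (blueshift)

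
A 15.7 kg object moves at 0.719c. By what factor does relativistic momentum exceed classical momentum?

p_rel = γmv, p_class = mv
Ratio = γ = 1/√(1 - 0.719²) = 1.439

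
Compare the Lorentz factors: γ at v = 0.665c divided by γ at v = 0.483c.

γ₁ = 1/√(1 - 0.665²) = 1.33897
γ₂ = 1/√(1 - 0.483²) = 1.14205
γ₁/γ₂ = 1.33897/1.14205 = 1.172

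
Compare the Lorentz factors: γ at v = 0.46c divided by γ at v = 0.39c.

γ₁ = 1/√(1 - 0.46²) = 1.126
γ₂ = 1/√(1 - 0.39²) = 1.086
γ₁/γ₂ = 1.126/1.086 = 1.037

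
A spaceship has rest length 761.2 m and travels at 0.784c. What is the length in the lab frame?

Proper length L₀ = 761.2 m
γ = 1/√(1 - 0.784²) = 1.611
L = L₀/γ = 761.2/1.611 = 472.5 m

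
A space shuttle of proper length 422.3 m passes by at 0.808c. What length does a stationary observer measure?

Proper length L₀ = 422.3 m
γ = 1/√(1 - 0.808²) = 1.6973
L = L₀/γ = 422.3/1.6973 = 248.8 m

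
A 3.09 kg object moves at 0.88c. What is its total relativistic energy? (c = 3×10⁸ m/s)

γ = 1/√(1 - 0.88²) = 2.1054
mc² = 3.09 × (3×10⁸)² = 2.781×10¹⁷ J
E = γmc² = 2.1054 × 2.781×10¹⁷ = 5.855×10¹⁷ J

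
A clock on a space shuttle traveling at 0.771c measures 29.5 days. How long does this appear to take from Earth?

Proper time Δt₀ = 29.5 days
γ = 1/√(1 - 0.771²) = 1.570
Δt = γΔt₀ = 1.570 × 29.5 = 46.32 days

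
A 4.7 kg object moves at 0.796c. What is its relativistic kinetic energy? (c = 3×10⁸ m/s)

γ = 1/√(1 - 0.796²) = 1.6521
γ - 1 = 0.6521
KE = (γ-1)mc² = 0.6521 × 4.7 × (3×10⁸)² = 2.758×10¹⁷ J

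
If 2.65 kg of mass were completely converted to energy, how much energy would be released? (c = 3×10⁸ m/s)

Using E = mc²:
c² = (3×10⁸)² = 9×10¹⁶ m²/s²
E = 2.65 × 9×10¹⁶ = 2.385×10¹⁷ J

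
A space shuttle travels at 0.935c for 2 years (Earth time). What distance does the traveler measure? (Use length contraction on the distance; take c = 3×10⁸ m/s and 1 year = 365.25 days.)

Earth distance: d = v × t = 0.935c × 2 yr = 1.7704×10¹⁶ m
γ = 2.8197
d' = d/γ = 1.7704×10¹⁶/2.8197 = 6.279×10¹⁵ m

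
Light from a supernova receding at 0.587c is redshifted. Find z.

β = 0.587
(1+β)/(1-β) = 1.587/0.413 = 3.8426
√(3.8426) = 1.9603
z = 1.9603 - 1 = 0.9603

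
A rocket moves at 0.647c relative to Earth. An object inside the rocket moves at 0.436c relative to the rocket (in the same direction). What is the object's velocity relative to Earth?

u = (u' + v)/(1 + u'v/c²)
Numerator: 0.436 + 0.647 = 1.083
Denominator: 1 + 0.282092 = 1.282092
u = 1.083/1.282092 = 0.8447c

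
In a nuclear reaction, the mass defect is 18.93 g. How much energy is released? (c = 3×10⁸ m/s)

Convert mass defect: Δm = 18.93 g = 0.01893 kg
E = Δm·c² = 0.01893 × (3×10⁸)²
= 0.01893 × 9×10¹⁶ = 1.704×10¹⁵ J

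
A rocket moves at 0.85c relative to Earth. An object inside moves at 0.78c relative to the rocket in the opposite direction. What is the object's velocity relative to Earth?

Object's velocity in rocket frame is u' = -0.78c
u = (u' + v)/(1 + u'v/c²) = (v - 0.78)/(1 - 0.78·v/c²)
Numerator: 0.85 - 0.78 = 0.07
Denominator: 1 - 0.663 = 0.337
u = 0.07/0.337 = 0.2077c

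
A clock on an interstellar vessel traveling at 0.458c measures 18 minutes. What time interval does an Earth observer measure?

Proper time Δt₀ = 18 minutes
γ = 1/√(1 - 0.458²) = 1.125
Δt = γΔt₀ = 1.125 × 18 = 20.25 minutes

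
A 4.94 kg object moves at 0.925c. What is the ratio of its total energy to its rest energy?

E = γmc², E₀ = mc²
E/E₀ = γ = 1/√(1 - 0.925²) = 2.632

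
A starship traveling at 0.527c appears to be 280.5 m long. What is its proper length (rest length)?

Contracted length L = 280.5 m
γ = 1/√(1 - 0.527²) = 1.177
L₀ = γL = 1.177 × 280.5 = 330.1 m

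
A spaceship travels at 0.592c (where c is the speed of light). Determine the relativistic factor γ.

v/c = 0.592, so (v/c)² = 0.350464
1 - (v/c)² = 0.649536
γ = 1/√(0.649536) = 1.241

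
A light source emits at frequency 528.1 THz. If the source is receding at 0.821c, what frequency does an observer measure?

β = v/c = 0.821
(1-β)/(1+β) = 0.179/1.821 = 0.09830
Doppler factor = √(0.09830) = 0.3135
f_obs = 528.1 × 0.3135 = 165.6 THz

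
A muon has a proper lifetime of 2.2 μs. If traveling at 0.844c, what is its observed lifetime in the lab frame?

Proper lifetime τ₀ = 2.2 μs
γ = 1/√(1 - 0.844²) = 1.8645
τ = γτ₀ = 1.8645 × 2.2 μs = 4.102 μs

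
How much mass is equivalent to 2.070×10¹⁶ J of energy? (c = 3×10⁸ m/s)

From E = mc², we get m = E/c²
c² = (3×10⁸)² = 9×10¹⁶ m²/s²
m = 2.070×10¹⁶ / 9×10¹⁶ = 0.2300 kg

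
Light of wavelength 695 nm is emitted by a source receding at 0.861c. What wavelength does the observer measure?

β = 0.861
Wavelength Doppler factor = √(1.861/0.139) = √(13.39) = 3.659
λ_obs = 695 × 3.659 = 2543 nm (redshift)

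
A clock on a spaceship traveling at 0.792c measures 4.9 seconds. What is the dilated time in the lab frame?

Proper time Δt₀ = 4.9 seconds
γ = 1/√(1 - 0.792²) = 1.638
Δt = γΔt₀ = 1.638 × 4.9 = 8.026 seconds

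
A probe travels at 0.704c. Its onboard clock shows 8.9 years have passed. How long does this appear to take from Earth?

Proper time Δt₀ = 8.9 years
γ = 1/√(1 - 0.704²) = 1.408
Δt = γΔt₀ = 1.408 × 8.9 = 12.53 years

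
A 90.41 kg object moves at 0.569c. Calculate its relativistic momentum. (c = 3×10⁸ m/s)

γ = 1/√(1 - 0.569²) = 1.216
v = 0.569 × 3×10⁸ = 1.707×10⁸ m/s
p = γmv = 1.216 × 90.41 × 1.707×10⁸ = 1.877×10¹⁰ kg·m/s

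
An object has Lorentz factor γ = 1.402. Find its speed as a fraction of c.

From γ = 1/√(1 - v²/c²):
1/γ² = 1/1.402² = 0.5087
v²/c² = 1 - 0.5087 = 0.4913
v/c = √(0.4913) = 0.7009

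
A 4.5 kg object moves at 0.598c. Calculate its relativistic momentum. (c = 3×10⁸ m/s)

γ = 1/√(1 - 0.598²) = 1.2477
v = 0.598 × 3×10⁸ = 1.794×10⁸ m/s
p = γmv = 1.2477 × 4.5 × 1.794×10⁸ = 1.007×10⁹ kg·m/s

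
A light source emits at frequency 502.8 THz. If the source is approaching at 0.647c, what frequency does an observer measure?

β = v/c = 0.647
(1+β)/(1-β) = 1.647/0.353 = 4.666
Doppler factor = √(4.666) = 2.160
f_obs = 502.8 × 2.160 = 1086 THz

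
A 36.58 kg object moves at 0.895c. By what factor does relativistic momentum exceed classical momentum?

p_rel = γmv, p_class = mv
Ratio = γ = 1/√(1 - 0.895²) = 2.242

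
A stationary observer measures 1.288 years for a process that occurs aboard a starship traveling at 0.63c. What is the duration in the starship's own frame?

Dilated time Δt = 1.288 years
γ = 1/√(1 - 0.63²) = 1.288
Δt₀ = Δt/γ = 1.288/1.288 = 1.000 years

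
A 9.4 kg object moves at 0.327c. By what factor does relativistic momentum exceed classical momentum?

p_rel = γmv, p_class = mv
Ratio = γ = 1/√(1 - 0.327²) = 1.058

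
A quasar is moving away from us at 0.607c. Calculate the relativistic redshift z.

β = 0.607
(1+β)/(1-β) = 1.607/0.393 = 4.089
√(4.089) = 2.022
z = 2.022 - 1 = 1.022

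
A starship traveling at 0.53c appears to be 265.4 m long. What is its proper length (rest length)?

Contracted length L = 265.4 m
γ = 1/√(1 - 0.53²) = 1.1792
L₀ = γL = 1.1792 × 265.4 = 313.0 m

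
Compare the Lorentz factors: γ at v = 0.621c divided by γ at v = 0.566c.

γ₁ = 1/√(1 - 0.621²) = 1.276
γ₂ = 1/√(1 - 0.566²) = 1.213
γ₁/γ₂ = 1.276/1.213 = 1.052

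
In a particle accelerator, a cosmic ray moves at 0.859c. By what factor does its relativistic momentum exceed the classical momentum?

p_rel = γmv, p_class = mv
Ratio = γ = 1/√(1 - 0.859²)
= 1/√(0.262119) = 1.953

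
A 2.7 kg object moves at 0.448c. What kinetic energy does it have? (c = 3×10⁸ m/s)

γ = 1/√(1 - 0.448²) = 1.1185
γ - 1 = 0.1185
KE = (γ-1)mc² = 0.1185 × 2.7 × (3×10⁸)² = 2.880×10¹⁶ J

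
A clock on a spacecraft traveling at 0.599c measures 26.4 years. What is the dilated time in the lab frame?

Proper time Δt₀ = 26.4 years
γ = 1/√(1 - 0.599²) = 1.249
Δt = γΔt₀ = 1.249 × 26.4 = 32.97 years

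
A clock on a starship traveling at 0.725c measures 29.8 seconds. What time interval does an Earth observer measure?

Proper time Δt₀ = 29.8 seconds
γ = 1/√(1 - 0.725²) = 1.452
Δt = γΔt₀ = 1.452 × 29.8 = 43.27 seconds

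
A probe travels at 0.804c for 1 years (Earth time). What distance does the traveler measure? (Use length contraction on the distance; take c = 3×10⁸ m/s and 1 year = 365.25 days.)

Earth distance: d = v × t = 0.804c × 1 yr = 7.612×10¹⁵ m
γ = 1.682
d' = d/γ = 7.612×10¹⁵/1.682 = 4.526×10¹⁵ m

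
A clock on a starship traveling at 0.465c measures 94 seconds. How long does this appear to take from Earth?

Proper time Δt₀ = 94 seconds
γ = 1/√(1 - 0.465²) = 1.130
Δt = γΔt₀ = 1.130 × 94 = 106.2 seconds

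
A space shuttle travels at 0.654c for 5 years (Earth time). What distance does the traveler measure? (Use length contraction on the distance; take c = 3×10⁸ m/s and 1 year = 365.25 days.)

Earth distance: d = v × t = 0.654c × 5 yr = 3.096×10¹⁶ m
γ = 1.322
d' = d/γ = 3.096×10¹⁶/1.322 = 2.342×10¹⁶ m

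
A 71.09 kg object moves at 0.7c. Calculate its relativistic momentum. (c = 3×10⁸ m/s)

γ = 1/√(1 - 0.7²) = 1.400
v = 0.7 × 3×10⁸ = 2.100×10⁸ m/s
p = γmv = 1.400 × 71.09 × 2.100×10⁸ = 2.090×10¹⁰ kg·m/s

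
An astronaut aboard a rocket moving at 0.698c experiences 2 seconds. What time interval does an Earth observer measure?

Proper time Δt₀ = 2 seconds
γ = 1/√(1 - 0.698²) = 1.3965
Δt = γΔt₀ = 1.3965 × 2 = 2.793 seconds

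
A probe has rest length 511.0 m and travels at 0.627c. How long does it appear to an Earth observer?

Proper length L₀ = 511.0 m
γ = 1/√(1 - 0.627²) = 1.2837
L = L₀/γ = 511.0/1.2837 = 398.1 m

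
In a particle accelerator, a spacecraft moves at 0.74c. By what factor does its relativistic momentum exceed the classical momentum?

p_rel = γmv, p_class = mv
Ratio = γ = 1/√(1 - 0.74²)
= 1/√(0.4524) = 1.487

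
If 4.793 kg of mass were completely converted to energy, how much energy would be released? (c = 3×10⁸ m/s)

Using E = mc²:
c² = (3×10⁸)² = 9×10¹⁶ m²/s²
E = 4.793 × 9×10¹⁶ = 4.314×10¹⁷ J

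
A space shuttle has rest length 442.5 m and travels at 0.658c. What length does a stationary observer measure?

Proper length L₀ = 442.5 m
γ = 1/√(1 - 0.658²) = 1.328
L = L₀/γ = 442.5/1.328 = 333.2 m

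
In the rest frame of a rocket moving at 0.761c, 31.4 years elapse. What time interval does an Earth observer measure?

Proper time Δt₀ = 31.4 years
γ = 1/√(1 - 0.761²) = 1.5414
Δt = γΔt₀ = 1.5414 × 31.4 = 48.40 years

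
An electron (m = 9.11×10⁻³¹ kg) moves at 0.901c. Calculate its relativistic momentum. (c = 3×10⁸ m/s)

γ = 1/√(1 - 0.901²) = 2.305
v = 0.901 × 3×10⁸ = 2.703×10⁸ m/s
p = γmv = 2.305 × 9.11×10⁻³¹ × 2.703×10⁸ = 5.676×10⁻²² kg·m/s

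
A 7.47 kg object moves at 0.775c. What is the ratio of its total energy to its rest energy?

E = γmc², E₀ = mc²
E/E₀ = γ = 1/√(1 - 0.775²) = 1.582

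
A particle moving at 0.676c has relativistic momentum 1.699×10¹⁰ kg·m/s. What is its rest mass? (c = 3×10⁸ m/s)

γ = 1/√(1 - 0.676²) = 1.357
v = 0.676 × 3×10⁸ = 2.028×10⁸ m/s
m = p/(γv) = 1.699×10¹⁰/(1.357 × 2.028×10⁸) = 61.74 kg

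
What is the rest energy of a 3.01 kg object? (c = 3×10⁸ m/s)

c² = (3×10⁸)² = 9.000×10¹⁶ m²/s²
E₀ = mc² = 3.01 × 9.000×10¹⁶ = 2.709×10¹⁷ J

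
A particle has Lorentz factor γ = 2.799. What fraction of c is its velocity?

From γ = 1/√(1 - v²/c²):
1/γ² = 1/2.799² = 0.1276
v²/c² = 1 - 0.1276 = 0.8724
v/c = √(0.8724) = 0.9340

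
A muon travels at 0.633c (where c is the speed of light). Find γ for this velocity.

v/c = 0.633, so (v/c)² = 0.400689
1 - (v/c)² = 0.599311
γ = 1/√(0.599311) = 1.292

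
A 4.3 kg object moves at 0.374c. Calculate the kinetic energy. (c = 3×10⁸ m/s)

γ = 1/√(1 - 0.374²) = 1.07825
γ - 1 = 0.07825
KE = (γ-1)mc² = 0.07825 × 4.3 × (3×10⁸)² = 3.028×10¹⁶ J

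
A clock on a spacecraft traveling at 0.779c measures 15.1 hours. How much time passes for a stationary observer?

Proper time Δt₀ = 15.1 hours
γ = 1/√(1 - 0.779²) = 1.595
Δt = γΔt₀ = 1.595 × 15.1 = 24.08 hours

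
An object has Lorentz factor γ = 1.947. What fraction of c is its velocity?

From γ = 1/√(1 - v²/c²):
1/γ² = 1/1.947² = 0.2638
v²/c² = 1 - 0.2638 = 0.7362
v/c = √(0.7362) = 0.8580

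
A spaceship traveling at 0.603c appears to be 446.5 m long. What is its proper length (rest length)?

Contracted length L = 446.5 m
γ = 1/√(1 - 0.603²) = 1.2535
L₀ = γL = 1.2535 × 446.5 = 559.7 m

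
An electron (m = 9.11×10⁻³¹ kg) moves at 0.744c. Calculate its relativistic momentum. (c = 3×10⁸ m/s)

γ = 1/√(1 - 0.744²) = 1.4966
v = 0.744 × 3×10⁸ = 2.232×10⁸ m/s
p = γmv = 1.4966 × 9.11×10⁻³¹ × 2.232×10⁸ = 3.043×10⁻²² kg·m/s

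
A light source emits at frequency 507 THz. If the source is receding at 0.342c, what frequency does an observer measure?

β = v/c = 0.342
(1-β)/(1+β) = 0.658/1.342 = 0.4903
Doppler factor = √(0.4903) = 0.7002
f_obs = 507 × 0.7002 = 355.0 THz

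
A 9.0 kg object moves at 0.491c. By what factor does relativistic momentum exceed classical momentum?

p_rel = γmv, p_class = mv
Ratio = γ = 1/√(1 - 0.491²) = 1.148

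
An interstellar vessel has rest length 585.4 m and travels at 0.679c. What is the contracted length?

Proper length L₀ = 585.4 m
γ = 1/√(1 - 0.679²) = 1.362
L = L₀/γ = 585.4/1.362 = 429.8 m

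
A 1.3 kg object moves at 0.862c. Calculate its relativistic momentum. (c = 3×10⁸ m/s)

γ = 1/√(1 - 0.862²) = 1.9727
v = 0.862 × 3×10⁸ = 2.586×10⁸ m/s
p = γmv = 1.9727 × 1.3 × 2.586×10⁸ = 6.632×10⁸ kg·m/s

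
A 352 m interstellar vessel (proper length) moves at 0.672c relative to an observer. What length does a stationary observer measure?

Proper length L₀ = 352 m
γ = 1/√(1 - 0.672²) = 1.350
L = L₀/γ = 352/1.350 = 260.7 m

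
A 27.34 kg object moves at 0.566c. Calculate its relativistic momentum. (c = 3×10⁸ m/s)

γ = 1/√(1 - 0.566²) = 1.213
v = 0.566 × 3×10⁸ = 1.698×10⁸ m/s
p = γmv = 1.213 × 27.34 × 1.698×10⁸ = 5.631×10⁹ kg·m/s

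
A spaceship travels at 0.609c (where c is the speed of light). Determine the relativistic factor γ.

v/c = 0.609, so (v/c)² = 0.370881
1 - (v/c)² = 0.629119
γ = 1/√(0.629119) = 1.261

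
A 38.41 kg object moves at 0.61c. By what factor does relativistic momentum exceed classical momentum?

p_rel = γmv, p_class = mv
Ratio = γ = 1/√(1 - 0.61²) = 1.262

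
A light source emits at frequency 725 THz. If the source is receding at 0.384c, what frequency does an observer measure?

β = v/c = 0.384
(1-β)/(1+β) = 0.616/1.384 = 0.44509
Doppler factor = √(0.44509) = 0.66715
f_obs = 725 × 0.66715 = 483.7 THz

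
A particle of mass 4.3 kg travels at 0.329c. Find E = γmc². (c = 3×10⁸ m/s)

γ = 1/√(1 - 0.329²) = 1.059
mc² = 4.3 × (3×10⁸)² = 3.870×10¹⁷ J
E = γmc² = 1.059 × 3.870×10¹⁷ = 4.098×10¹⁷ J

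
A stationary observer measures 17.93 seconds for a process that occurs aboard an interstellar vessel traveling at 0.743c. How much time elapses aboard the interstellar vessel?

Dilated time Δt = 17.93 seconds
γ = 1/√(1 - 0.743²) = 1.494
Δt₀ = Δt/γ = 17.93/1.494 = 12.00 seconds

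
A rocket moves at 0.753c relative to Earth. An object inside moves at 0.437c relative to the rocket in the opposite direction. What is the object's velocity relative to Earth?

Object's velocity in rocket frame is u' = -0.437c
u = (u' + v)/(1 + u'v/c²) = (v - 0.437)/(1 - 0.437·v/c²)
Numerator: 0.753 - 0.437 = 0.316
Denominator: 1 - 0.329061 = 0.670939
u = 0.316/0.670939 = 0.4710c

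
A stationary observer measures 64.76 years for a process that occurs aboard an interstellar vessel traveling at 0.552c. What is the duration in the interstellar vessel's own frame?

Dilated time Δt = 64.76 years
γ = 1/√(1 - 0.552²) = 1.1993
Δt₀ = Δt/γ = 64.76/1.1993 = 54.00 years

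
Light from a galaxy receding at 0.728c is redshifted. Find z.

β = 0.728
(1+β)/(1-β) = 1.728/0.272 = 6.353
√(6.353) = 2.521
z = 2.521 - 1 = 1.521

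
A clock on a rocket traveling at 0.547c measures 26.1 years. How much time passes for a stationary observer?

Proper time Δt₀ = 26.1 years
γ = 1/√(1 - 0.547²) = 1.1946
Δt = γΔt₀ = 1.1946 × 26.1 = 31.18 years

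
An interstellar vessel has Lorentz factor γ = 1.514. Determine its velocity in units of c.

From γ = 1/√(1 - v²/c²):
1/γ² = 1/1.514² = 0.4363
v²/c² = 1 - 0.4363 = 0.5637
v/c = √(0.5637) = 0.7508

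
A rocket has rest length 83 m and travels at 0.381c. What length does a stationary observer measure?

Proper length L₀ = 83 m
γ = 1/√(1 - 0.381²) = 1.0816
L = L₀/γ = 83/1.0816 = 76.74 m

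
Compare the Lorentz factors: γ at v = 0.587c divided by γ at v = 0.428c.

γ₁ = 1/√(1 - 0.587²) = 1.2352
γ₂ = 1/√(1 - 0.428²) = 1.1065
γ₁/γ₂ = 1.2352/1.1065 = 1.116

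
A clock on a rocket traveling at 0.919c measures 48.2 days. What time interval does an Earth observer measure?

Proper time Δt₀ = 48.2 days
γ = 1/√(1 - 0.919²) = 2.5364
Δt = γΔt₀ = 2.5364 × 48.2 = 122.3 days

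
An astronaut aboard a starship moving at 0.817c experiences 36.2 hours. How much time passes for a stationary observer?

Proper time Δt₀ = 36.2 hours
γ = 1/√(1 - 0.817²) = 1.7342
Δt = γΔt₀ = 1.7342 × 36.2 = 62.78 hours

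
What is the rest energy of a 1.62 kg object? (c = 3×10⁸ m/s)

c² = (3×10⁸)² = 9.000×10¹⁶ m²/s²
E₀ = mc² = 1.62 × 9.000×10¹⁶ = 1.458×10¹⁷ J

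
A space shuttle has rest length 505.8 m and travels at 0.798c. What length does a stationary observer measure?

Proper length L₀ = 505.8 m
γ = 1/√(1 - 0.798²) = 1.6593
L = L₀/γ = 505.8/1.6593 = 304.8 m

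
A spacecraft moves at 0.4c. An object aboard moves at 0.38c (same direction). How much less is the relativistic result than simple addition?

Classical: u' + v = 0.38 + 0.4 = 0.78c
Relativistic: u = (0.38 + 0.4)/(1 + 0.152) = 0.78/1.152 = 0.6771c
Difference: 0.78 - 0.6771 = 0.1029c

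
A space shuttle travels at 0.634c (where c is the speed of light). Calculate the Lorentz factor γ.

v/c = 0.634, so (v/c)² = 0.401956
1 - (v/c)² = 0.598044
γ = 1/√(0.598044) = 1.293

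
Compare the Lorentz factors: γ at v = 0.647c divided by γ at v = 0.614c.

γ₁ = 1/√(1 - 0.647²) = 1.311
γ₂ = 1/√(1 - 0.614²) = 1.267
γ₁/γ₂ = 1.311/1.267 = 1.035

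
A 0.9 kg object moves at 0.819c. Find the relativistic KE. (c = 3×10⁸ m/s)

γ = 1/√(1 - 0.819²) = 1.7428
γ - 1 = 0.7428
KE = (γ-1)mc² = 0.7428 × 0.9 × (3×10⁸)² = 6.017×10¹⁶ J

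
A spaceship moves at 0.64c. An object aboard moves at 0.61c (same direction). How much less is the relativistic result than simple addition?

Classical: u' + v = 0.61 + 0.64 = 1.25c
Relativistic: u = (0.61 + 0.64)/(1 + 0.3904) = 1.25/1.3904 = 0.8990c
Difference: 1.25 - 0.8990 = 0.3510c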